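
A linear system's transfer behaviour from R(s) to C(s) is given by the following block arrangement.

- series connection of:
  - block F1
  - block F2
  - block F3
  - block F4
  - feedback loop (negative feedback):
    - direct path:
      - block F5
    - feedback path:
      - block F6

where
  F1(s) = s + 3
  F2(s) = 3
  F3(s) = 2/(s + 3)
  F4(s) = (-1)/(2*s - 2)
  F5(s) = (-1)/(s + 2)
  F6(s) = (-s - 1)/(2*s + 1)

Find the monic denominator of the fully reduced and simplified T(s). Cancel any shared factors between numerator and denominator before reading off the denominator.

1. feedback reduction of F5, F6 = (-2*s - 1)/(2*s^2 + 6*s + 3)
2. series reduction of F1, F2, F3, F4, [F5/(1+F5*F6)] = (6*s + 3)/(2*s^3 + 4*s^2 - 3*s - 3)
T(s) is the step-2 result (common factors already cancelled). Leading coefficient of the denominator: 2. Divide through by 2 for the monic polynomial.

Final answer: s^3 + 2*s^2 - 3*s/2 - 3/2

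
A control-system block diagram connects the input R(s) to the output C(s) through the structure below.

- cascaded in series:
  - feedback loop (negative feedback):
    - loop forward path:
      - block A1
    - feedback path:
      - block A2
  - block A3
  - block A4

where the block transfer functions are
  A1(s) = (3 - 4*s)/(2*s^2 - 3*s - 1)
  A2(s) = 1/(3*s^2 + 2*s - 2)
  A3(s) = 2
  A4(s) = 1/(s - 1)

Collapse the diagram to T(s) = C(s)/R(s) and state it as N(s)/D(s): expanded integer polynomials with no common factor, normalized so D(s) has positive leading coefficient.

[1] reduce the feedback loop with forward A1 and return A2 = (-12*s^3 + s^2 + 14*s - 6)/(6*s^4 - 5*s^3 - 13*s^2 + 5)
[2] reduce the series chain [A1/(1+A1*A2)], A3, A4 - this is the overall T(s), already in the required normalized form

Final answer: (-24*s^3 + 2*s^2 + 28*s - 12)/(6*s^5 - 11*s^4 - 8*s^3 + 13*s^2 + 5*s - 5)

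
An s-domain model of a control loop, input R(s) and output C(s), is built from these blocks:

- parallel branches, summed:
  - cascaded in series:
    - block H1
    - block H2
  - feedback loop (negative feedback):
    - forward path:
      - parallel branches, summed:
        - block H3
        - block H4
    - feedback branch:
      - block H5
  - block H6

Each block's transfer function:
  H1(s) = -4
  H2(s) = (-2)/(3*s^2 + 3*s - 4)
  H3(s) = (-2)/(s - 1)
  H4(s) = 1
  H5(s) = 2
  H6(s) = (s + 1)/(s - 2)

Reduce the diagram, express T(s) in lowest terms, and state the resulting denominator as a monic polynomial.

Answer: s^4 - 10*s^3/3 - s^2 + 94*s/9 - 56/9

Working:
Step 1. series reduction of H1, H2, giving 8/(3*s^2 + 3*s - 4)
Step 2. combine H3, H4 in parallel, giving (s - 3)/(s - 1)
Step 3. collapse the loop ((H3+H4) forward, H5 return), giving (s - 3)/(3*s - 7)
Step 4. add (H1*H2), [(H3+H4)/(1+(H3+H4)*H5)], H6 (parallel), giving (12*s^4 - 15*s^3 - 22*s^2 - 71*s + 116)/(9*s^4 - 30*s^3 - 9*s^2 + 94*s - 56)
T(s) is the step-4 result (common factors already cancelled). Leading coefficient of the denominator: 9. Divide through by 9 for the monic polynomial.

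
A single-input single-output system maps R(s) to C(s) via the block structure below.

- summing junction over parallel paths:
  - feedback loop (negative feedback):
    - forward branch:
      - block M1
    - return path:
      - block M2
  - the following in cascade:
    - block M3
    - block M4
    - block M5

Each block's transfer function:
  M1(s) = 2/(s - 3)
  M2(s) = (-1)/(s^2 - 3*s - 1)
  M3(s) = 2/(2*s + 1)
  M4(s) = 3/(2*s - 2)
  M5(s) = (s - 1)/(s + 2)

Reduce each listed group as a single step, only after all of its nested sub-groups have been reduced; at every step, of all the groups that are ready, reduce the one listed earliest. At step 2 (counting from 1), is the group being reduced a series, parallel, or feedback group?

Answer: series

Working:
Step 1. close the feedback loop around M1, M2
Step 2. reduce the series chain M3, M4, M5
Step 3. combine [M1/(1+M1*M2)], (M3*M4*M5) in parallel
Step 2 collapses a series group.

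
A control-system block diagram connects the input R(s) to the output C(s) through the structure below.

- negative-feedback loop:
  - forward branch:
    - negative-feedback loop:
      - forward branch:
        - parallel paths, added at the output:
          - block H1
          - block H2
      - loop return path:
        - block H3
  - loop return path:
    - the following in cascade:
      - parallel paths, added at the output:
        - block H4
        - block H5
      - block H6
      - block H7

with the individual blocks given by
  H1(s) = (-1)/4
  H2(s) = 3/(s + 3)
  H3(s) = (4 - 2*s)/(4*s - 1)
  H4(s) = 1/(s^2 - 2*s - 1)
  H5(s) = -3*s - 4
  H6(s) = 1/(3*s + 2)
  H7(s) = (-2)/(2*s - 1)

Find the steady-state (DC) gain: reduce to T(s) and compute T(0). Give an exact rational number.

Step 1 - sum the parallel branches H1, H2: (9 - s)/(4*s + 12)
Step 2 - close the feedback loop around (H1+H2), H3: (-4*s^2 + 37*s - 9)/(18*s^2 + 22*s + 24)
Step 3 - combine H4, H5 in parallel: (-3*s^3 + 2*s^2 + 11*s + 5)/(s^2 - 2*s - 1)
Step 4 - cascade (H4+H5), H6, H7: (6*s^3 - 4*s^2 - 22*s - 10)/(6*s^4 - 11*s^3 - 10*s^2 + 3*s + 2)
Step 5 - collapse the loop ([(H1+H2)/(1+(H1+H2)*H3)] forward, ((H4+H5)*H6*H7) return): (-24*s^6 + 266*s^5 - 421*s^4 - 283*s^3 + 193*s^2 + 47*s - 18)/(108*s^6 - 90*s^5 - 40*s^4 - 544*s^3 - 876*s^2 - 56*s + 138)
DC gain: substitute s = 0 into T(s) from step 5: T(0) = -18/138 = -3/23.

Final answer: -3/23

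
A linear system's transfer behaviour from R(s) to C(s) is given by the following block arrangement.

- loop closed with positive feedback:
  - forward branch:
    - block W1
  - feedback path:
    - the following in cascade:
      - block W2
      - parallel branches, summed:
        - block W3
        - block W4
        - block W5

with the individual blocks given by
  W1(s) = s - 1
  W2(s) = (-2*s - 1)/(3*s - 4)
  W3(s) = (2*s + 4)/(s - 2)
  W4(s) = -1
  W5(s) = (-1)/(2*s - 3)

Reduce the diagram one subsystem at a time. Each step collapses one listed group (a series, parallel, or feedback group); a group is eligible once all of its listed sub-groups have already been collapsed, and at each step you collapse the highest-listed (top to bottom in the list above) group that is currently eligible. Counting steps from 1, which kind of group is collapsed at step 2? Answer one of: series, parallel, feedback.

[1] reduce the parallel group W3, W4, W5
[2] combine W2, (W3+W4+W5) in series
[3] close the feedback loop around W1, (W2*(W3+W4+W5))
Step 2 collapses a series group.

Therefore the answer is series.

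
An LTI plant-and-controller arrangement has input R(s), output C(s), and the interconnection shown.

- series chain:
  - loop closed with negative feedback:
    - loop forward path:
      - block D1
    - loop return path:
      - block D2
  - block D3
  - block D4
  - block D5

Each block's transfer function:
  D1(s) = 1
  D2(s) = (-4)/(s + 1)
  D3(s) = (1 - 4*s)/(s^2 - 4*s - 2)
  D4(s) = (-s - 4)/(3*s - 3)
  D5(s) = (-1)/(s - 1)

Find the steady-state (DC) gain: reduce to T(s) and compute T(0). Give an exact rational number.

[1] feedback reduction of D1, D2 -> (s + 1)/(s - 3)
[2] multiply [D1/(1+D1*D2)], D3, D4, D5 (series) -> (-4*s^3 - 19*s^2 - 11*s + 4)/(3*s^5 - 27*s^4 + 75*s^3 - 63*s^2 - 6*s + 18)
DC gain: substitute s = 0 into T(s) from step 2: T(0) = 4/18 = 2/9.

Answer: 2/9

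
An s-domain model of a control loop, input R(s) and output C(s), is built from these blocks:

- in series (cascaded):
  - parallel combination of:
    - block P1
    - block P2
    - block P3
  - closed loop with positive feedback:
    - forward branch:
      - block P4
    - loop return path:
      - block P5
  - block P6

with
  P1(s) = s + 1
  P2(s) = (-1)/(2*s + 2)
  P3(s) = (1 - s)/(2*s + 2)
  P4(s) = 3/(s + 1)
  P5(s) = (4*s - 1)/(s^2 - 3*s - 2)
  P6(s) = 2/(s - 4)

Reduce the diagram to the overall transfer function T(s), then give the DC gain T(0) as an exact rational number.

Answer: 3

Working:
Step 1: combine P1, P2, P3 in parallel; result (2*s^2 + 3*s + 2)/(2*s + 2)
Step 2: reduce the feedback loop with forward P4 and return P5; result (3*s^2 - 9*s - 6)/(s^3 - 2*s^2 - 17*s + 1)
Step 3: reduce the series chain (P1+P2+P3), [P4/(1-P4*P5)], P6; result (6*s^4 - 9*s^3 - 33*s^2 - 36*s - 12)/(s^5 - 5*s^4 - 15*s^3 + 60*s^2 + 65*s - 4)
DC gain: substitute s = 0 into T(s) from step 3: T(0) = -12/(-4) = 3.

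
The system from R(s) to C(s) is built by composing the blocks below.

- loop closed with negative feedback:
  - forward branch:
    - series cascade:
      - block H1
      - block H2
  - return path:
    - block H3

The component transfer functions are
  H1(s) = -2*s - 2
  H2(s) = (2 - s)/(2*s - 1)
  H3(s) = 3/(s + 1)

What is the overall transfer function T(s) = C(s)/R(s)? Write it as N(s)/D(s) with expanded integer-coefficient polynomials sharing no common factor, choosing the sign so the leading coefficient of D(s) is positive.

First reduce the diagram to T(s).

1. series reduction of H1, H2 -> (2*s^2 - 2*s - 4)/(2*s - 1)
2. apply the feedback formula to (H1*H2), H3; the result is T(s) itself (integer coefficients, no common factor, positive leading denominator coefficient)

Answer: (2*s^2 - 2*s - 4)/(8*s - 13)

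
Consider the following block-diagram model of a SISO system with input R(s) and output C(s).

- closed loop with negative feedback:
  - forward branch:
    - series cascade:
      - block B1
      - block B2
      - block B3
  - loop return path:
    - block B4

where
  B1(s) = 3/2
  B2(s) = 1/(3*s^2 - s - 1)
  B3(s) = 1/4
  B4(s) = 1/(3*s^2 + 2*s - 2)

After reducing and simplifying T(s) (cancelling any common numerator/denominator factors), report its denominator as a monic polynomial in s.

Step 1. reduce the series chain B1, B2, B3; result 3/(24*s^2 - 8*s - 8)
Step 2. collapse the loop ((B1*B2*B3) forward, B4 return); result (9*s^2 + 6*s - 6)/(72*s^4 + 24*s^3 - 88*s^2 + 19)
T(s) is the step-2 result (common factors already cancelled). Leading coefficient of the denominator: 72. Divide through by 72 for the monic polynomial.

Therefore the answer is s^4 + s^3/3 - 11*s^2/9 + 19/72.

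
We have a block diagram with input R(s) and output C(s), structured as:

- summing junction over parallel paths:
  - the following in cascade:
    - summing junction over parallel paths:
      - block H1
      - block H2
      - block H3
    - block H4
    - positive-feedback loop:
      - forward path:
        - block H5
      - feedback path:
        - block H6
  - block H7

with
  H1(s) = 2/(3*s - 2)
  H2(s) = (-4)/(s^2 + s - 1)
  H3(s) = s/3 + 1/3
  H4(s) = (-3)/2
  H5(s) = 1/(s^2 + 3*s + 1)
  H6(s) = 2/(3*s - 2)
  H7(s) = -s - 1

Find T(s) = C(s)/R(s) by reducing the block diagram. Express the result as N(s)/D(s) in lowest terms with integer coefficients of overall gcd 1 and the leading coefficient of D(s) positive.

Reducing step by step:

Step 1 - parallel reduction of H1, H2, H3, giving (3*s^4 + 4*s^3 + 2*s^2 - 33*s + 20)/(9*s^3 + 3*s^2 - 15*s + 6)
Step 2 - apply the feedback formula to H5, H6, giving (3*s - 2)/(3*s^3 + 7*s^2 - 3*s - 4)
Step 3 - reduce the series chain (H1+H2+H3), H4, [H5/(1-H5*H6)], giving (-3*s^4 - 4*s^3 - 2*s^2 + 33*s - 20)/(6*s^5 + 20*s^4 + 2*s^3 - 28*s^2 - 2*s + 8)
Step 4 - parallel reduction of ((H1+H2+H3)*H4*[H5/(1-H5*H6)]), H7, which is the overall transfer function T(s) = C(s)/R(s) in lowest terms

Answer: (-6*s^6 - 26*s^5 - 25*s^4 + 22*s^3 + 28*s^2 + 27*s - 28)/(6*s^5 + 20*s^4 + 2*s^3 - 28*s^2 - 2*s + 8)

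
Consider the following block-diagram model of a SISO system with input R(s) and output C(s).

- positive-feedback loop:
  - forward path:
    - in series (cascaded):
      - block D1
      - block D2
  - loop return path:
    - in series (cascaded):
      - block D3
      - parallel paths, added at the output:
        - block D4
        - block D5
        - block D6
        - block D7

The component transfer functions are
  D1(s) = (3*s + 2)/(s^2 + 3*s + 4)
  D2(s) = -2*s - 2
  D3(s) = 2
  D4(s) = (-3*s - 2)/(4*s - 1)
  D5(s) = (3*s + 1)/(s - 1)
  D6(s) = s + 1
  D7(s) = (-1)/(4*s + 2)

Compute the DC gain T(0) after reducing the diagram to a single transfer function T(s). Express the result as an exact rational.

Answer: -1/4

Working:
Step 1: reduce the series chain D1, D2 gives (-6*s^2 - 10*s - 4)/(s^2 + 3*s + 4)
Step 2: combine D4, D5, D6, D7 in parallel gives (16*s^4 + 40*s^3 + 4*s^2 + 9*s + 3)/(16*s^3 - 12*s^2 - 6*s + 2)
Step 3: series reduction of D3, (D4+D5+D6+D7) gives (16*s^4 + 40*s^3 + 4*s^2 + 9*s + 3)/(8*s^3 - 6*s^2 - 3*s + 1)
Step 4: feedback reduction of (D1*D2), (D3*(D4+D5+D6+D7)) gives (-48*s^5 - 44*s^4 + 46*s^3 + 48*s^2 + 2*s - 4)/(96*s^6 + 408*s^5 + 506*s^4 + 265*s^3 + 92*s^2 + 57*s + 16)
The step-4 result is T(s). Setting s = 0: T(0) = -4/16 = -1/4.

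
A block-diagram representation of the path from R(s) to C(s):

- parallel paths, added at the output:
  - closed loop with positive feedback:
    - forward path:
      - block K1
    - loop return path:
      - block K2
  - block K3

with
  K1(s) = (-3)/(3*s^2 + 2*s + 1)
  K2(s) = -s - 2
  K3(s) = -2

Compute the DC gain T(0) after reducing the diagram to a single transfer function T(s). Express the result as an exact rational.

The answer is -7/5.

Reasoning:
Step 1. collapse the loop (K1 forward, K2 return); result (-3)/(3*s^2 - s - 5)
Step 2. parallel reduction of [K1/(1-K1*K2)], K3; result (-6*s^2 + 2*s + 7)/(3*s^2 - s - 5)
The step-2 result is T(s). Setting s = 0: T(0) = 7/(-5) = -7/5.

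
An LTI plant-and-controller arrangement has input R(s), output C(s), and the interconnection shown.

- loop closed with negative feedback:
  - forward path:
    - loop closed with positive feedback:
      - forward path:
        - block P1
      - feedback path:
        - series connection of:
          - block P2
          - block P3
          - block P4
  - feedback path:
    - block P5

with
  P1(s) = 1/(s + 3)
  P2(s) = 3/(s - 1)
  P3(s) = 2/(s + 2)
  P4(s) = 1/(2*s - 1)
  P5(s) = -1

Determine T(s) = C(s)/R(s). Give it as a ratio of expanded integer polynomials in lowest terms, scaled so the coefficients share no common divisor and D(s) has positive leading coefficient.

Step 1: cascade P2, P3, P4; result 6/(2*s^3 + s^2 - 5*s + 2)
Step 2: feedback reduction of P1, (P2*P3*P4); result (2*s^3 + s^2 - 5*s + 2)/(2*s^4 + 7*s^3 - 2*s^2 - 13*s)
Step 3: reduce the feedback loop with forward [P1/(1-P1*(P2*P3*P4))] and return P5: this yields T(s), and no further normalization is needed

Hence the answer: (2*s^3 + s^2 - 5*s + 2)/(2*s^4 + 5*s^3 - 3*s^2 - 8*s - 2)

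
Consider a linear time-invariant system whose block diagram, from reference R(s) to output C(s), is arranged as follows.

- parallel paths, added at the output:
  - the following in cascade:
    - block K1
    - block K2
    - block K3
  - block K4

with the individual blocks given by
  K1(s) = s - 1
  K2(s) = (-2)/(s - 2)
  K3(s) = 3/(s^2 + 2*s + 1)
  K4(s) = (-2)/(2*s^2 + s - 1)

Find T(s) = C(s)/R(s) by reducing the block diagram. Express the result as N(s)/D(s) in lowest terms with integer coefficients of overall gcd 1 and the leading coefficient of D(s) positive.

First reduce the diagram to T(s).

Step 1. combine K1, K2, K3 in series; result (6 - 6*s)/(s^3 - 3*s - 2)
Step 2. reduce the parallel group (K1*K2*K3), K4, giving the overall T(s)

Answer: (-14*s^2 + 20*s - 2)/(2*s^4 - s^3 - 6*s^2 - s + 2)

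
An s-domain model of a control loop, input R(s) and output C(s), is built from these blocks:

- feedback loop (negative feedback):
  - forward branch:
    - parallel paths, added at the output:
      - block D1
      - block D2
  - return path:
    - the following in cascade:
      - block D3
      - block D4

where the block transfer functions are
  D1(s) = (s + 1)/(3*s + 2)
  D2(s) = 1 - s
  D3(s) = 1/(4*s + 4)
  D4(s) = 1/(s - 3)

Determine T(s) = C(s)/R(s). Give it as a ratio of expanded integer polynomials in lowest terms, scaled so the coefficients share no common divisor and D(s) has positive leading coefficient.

The answer is (-12*s^4 + 32*s^3 + 32*s^2 - 48*s - 36)/(12*s^3 - 19*s^2 - 50*s - 21).

Reasoning:
Step 1 - parallel reduction of D1, D2, giving (-3*s^2 + 2*s + 3)/(3*s + 2)
Step 2 - combine D3, D4 in series, giving 1/(4*s^2 - 8*s - 12)
Step 3 - apply the feedback formula to (D1+D2), (D3*D4), which is the overall transfer function T(s) = C(s)/R(s) in lowest terms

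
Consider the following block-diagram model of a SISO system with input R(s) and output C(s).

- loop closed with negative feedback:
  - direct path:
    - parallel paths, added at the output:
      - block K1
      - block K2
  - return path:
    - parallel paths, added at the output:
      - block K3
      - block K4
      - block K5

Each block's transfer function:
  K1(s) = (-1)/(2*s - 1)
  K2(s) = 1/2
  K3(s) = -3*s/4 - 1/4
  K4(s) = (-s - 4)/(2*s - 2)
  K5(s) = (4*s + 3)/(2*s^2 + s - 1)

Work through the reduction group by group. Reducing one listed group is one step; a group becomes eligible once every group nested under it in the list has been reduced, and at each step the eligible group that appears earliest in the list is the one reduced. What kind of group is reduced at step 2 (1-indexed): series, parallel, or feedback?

(1) combine K1, K2 in parallel
(2) combine K3, K4, K5 in parallel
(3) reduce the feedback loop with forward (K1+K2) and return (K3+K4+K5)
Step 2: parallel.

Therefore the answer is parallel.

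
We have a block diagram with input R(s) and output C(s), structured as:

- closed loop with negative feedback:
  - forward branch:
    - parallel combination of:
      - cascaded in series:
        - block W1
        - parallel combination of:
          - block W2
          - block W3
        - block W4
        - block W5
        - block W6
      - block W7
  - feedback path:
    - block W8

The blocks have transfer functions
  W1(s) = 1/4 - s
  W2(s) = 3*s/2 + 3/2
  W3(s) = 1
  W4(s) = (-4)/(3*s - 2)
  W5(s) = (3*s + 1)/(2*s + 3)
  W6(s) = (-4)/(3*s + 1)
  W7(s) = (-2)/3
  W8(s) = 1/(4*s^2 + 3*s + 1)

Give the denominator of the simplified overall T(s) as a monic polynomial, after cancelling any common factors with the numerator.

Step 1 - combine W2, W3 in parallel = 3*s/2 + 5/2
Step 2 - cascade W1, (W2+W3), W4, W5, W6 = (-24*s^2 - 34*s + 10)/(6*s^2 + 5*s - 6)
Step 3 - combine (W1*(W2+W3)*W4*W5*W6), W7 in parallel = (-84*s^2 - 112*s + 42)/(18*s^2 + 15*s - 18)
Step 4 - apply the feedback formula to ((W1*(W2+W3)*W4*W5*W6)+W7), W8 = (-336*s^4 - 700*s^3 - 252*s^2 + 14*s + 42)/(72*s^4 + 114*s^3 - 93*s^2 - 151*s + 24)
The result of step 4 is T(s) in lowest terms. Its denominator has leading coefficient 72; dividing the denominator through by 72 makes it monic.

Therefore the answer is s^4 + 19*s^3/12 - 31*s^2/24 - 151*s/72 + 1/3.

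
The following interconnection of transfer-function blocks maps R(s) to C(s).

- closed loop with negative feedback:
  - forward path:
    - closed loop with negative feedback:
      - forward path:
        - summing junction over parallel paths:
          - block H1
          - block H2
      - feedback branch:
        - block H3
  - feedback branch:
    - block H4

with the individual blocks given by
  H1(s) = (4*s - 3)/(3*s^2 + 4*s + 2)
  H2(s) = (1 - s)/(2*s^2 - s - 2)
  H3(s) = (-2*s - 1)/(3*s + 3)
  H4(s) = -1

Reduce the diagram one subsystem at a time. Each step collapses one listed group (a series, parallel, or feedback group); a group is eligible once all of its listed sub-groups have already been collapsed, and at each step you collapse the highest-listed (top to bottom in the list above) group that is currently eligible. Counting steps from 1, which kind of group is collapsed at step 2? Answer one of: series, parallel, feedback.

The answer is feedback.

Reasoning:
[1] reduce the parallel group H1, H2
[2] reduce the feedback loop with forward (H1+H2) and return H3
[3] collapse the loop ([(H1+H2)/(1+(H1+H2)*H3)] forward, H4 return)
At step 2 the group reduced is feedback.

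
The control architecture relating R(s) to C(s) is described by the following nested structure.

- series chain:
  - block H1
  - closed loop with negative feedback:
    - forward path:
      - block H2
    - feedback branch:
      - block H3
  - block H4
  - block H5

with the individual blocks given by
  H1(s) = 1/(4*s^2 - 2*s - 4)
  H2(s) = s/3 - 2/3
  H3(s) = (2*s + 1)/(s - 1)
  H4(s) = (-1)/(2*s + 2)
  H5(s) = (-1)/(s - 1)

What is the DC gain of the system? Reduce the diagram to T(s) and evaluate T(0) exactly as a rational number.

Reducing step by step:

[1] reduce the feedback loop with forward H2 and return H3; result (s^2 - 3*s + 2)/(2*s^2 - 5)
[2] combine H1, [H2/(1+H2*H3)], H4, H5 in series; result (s - 2)/(16*s^5 + 8*s^4 - 64*s^3 - 36*s^2 + 60*s + 40)
That last expression is T(s); at s = 0 only the constant terms survive, so T(0) = -2/40 = -1/20.

Answer: -1/20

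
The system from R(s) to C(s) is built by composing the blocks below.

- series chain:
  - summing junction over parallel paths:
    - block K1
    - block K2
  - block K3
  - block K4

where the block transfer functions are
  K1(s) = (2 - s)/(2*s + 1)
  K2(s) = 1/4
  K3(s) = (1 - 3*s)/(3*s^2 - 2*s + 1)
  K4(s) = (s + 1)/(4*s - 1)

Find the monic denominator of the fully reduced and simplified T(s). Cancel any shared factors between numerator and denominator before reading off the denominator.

The answer is s^4 - 5*s^3/12 + s^2/24 + s/6 - 1/24.

Reasoning:
(1) parallel reduction of K1, K2: (9 - 2*s)/(8*s + 4)
(2) reduce the series chain (K1+K2), K3, K4: (6*s^3 - 23*s^2 - 20*s + 9)/(96*s^4 - 40*s^3 + 4*s^2 + 16*s - 4)
The result of step 2 is T(s) in lowest terms. Its denominator has leading coefficient 96; dividing the denominator through by 96 makes it monic.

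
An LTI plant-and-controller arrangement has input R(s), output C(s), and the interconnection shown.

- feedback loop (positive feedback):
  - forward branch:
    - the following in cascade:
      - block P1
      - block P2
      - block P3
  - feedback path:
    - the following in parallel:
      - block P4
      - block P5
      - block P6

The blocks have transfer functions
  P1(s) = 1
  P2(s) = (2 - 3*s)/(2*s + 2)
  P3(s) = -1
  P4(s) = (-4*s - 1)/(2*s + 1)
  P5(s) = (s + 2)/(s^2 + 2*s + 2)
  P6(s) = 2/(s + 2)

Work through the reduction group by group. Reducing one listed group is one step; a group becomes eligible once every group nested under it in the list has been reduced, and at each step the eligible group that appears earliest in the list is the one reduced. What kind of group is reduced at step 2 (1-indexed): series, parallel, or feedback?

(1) reduce the series chain P1, P2, P3
(2) sum the parallel branches P4, P5, P6
(3) close the feedback loop around (P1*P2*P3), (P4+P5+P6)
The group at step 2 is a parallel group.

Final answer: parallel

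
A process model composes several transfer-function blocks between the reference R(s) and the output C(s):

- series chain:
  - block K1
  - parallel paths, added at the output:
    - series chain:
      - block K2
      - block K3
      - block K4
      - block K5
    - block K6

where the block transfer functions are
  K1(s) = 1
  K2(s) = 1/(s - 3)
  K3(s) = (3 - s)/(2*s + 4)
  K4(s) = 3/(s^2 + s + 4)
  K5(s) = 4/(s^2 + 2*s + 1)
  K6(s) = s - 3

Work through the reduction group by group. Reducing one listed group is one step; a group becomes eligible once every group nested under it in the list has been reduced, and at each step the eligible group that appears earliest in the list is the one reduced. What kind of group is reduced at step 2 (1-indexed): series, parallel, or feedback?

Answer: parallel

Working:
[1] reduce the series chain K2, K3, K4, K5
[2] combine (K2*K3*K4*K5), K6 in parallel
[3] multiply K1, ((K2*K3*K4*K5)+K6) (series)
Step 2 collapses a parallel group.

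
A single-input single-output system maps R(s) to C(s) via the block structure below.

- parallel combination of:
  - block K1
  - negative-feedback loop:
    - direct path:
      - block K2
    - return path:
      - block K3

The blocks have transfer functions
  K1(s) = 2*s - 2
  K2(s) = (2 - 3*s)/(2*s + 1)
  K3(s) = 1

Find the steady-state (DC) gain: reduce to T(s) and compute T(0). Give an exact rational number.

(1) collapse the loop (K2 forward, K3 return) gives (3*s - 2)/(s - 3)
(2) reduce the parallel group K1, [K2/(1+K2*K3)] gives (2*s^2 - 5*s + 4)/(s - 3)
Evaluating the step-2 result (the overall T(s)) at s = 0 gives T(0) = 4/(-3) = -4/3.

Hence the answer: -4/3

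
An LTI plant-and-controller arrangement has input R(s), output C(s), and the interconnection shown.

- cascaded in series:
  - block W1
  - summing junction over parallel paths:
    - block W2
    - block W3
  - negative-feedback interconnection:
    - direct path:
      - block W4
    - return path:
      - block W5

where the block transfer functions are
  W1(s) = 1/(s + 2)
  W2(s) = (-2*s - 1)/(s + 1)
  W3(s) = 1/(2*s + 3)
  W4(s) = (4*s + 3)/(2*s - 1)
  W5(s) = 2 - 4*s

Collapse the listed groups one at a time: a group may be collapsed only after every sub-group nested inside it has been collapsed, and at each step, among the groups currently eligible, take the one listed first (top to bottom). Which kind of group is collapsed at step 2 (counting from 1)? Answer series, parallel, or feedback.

1. add W2, W3 (parallel)
2. collapse the loop (W4 forward, W5 return)
3. multiply W1, (W2+W3), [W4/(1+W4*W5)] (series)
Step 2 collapses a feedback group.

Hence the answer: feedback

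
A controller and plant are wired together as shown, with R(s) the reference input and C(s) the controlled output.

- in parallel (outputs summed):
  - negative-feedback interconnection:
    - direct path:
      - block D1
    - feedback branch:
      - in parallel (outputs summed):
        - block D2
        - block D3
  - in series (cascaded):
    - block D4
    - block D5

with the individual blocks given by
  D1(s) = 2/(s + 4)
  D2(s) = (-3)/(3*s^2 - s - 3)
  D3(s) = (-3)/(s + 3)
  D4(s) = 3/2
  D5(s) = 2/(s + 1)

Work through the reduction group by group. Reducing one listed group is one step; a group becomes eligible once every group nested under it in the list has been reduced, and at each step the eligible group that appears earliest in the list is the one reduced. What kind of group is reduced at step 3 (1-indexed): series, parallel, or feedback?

[1] add D2, D3 (parallel)
[2] collapse the loop (D1 forward, (D2+D3) return)
[3] cascade D4, D5
[4] sum the parallel branches [D1/(1+D1*(D2+D3))], (D4*D5)
The group at step 3 is a series group.

Therefore the answer is series.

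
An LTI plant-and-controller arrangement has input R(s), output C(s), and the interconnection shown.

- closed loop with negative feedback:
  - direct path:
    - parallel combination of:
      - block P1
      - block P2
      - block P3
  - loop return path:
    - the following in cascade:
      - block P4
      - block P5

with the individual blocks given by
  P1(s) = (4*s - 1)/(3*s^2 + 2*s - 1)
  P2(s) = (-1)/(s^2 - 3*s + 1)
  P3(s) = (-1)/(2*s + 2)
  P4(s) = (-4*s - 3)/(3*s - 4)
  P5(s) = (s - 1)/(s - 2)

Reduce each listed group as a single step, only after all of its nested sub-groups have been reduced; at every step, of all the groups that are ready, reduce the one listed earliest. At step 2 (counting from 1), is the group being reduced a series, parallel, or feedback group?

Reducing step by step:

Step 1. combine P1, P2, P3 in parallel
Step 2. cascade P4, P5
Step 3. feedback reduction of (P1+P2+P3), (P4*P5)
Step 2: series.

Answer: series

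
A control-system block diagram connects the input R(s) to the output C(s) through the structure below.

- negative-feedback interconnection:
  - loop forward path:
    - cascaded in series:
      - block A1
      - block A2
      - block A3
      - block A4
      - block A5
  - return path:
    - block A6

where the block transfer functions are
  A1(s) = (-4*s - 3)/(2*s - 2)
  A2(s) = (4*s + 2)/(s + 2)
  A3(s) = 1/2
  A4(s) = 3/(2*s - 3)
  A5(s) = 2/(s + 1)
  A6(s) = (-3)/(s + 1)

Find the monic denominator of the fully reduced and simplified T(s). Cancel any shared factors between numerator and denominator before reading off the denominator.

The answer is s^5 + 3*s^4/2 - 7*s^3/2 + 63*s^2/2 + 95*s/2 + 33/2.

Reasoning:
Step 1 - cascade A1, A2, A3, A4, A5: (-24*s^2 - 30*s - 9)/(2*s^4 + s^3 - 8*s^2 - s + 6)
Step 2 - collapse the loop ((A1*A2*A3*A4*A5) forward, A6 return): (-24*s^3 - 54*s^2 - 39*s - 9)/(2*s^5 + 3*s^4 - 7*s^3 + 63*s^2 + 95*s + 33)
T(s) is the step-2 result (common factors already cancelled). Leading coefficient of the denominator: 2. Divide through by 2 for the monic polynomial.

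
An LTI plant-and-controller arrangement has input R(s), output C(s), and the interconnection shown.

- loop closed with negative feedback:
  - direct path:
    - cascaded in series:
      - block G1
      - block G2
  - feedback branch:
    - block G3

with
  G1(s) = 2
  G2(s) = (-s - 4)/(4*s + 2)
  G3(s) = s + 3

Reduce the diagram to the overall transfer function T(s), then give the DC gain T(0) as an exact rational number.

The answer is 4/11.

Reasoning:
Step 1: cascade G1, G2 = (-s - 4)/(2*s + 1)
Step 2: reduce the feedback loop with forward (G1*G2) and return G3 = (s + 4)/(s^2 + 5*s + 11)
That last expression is T(s); at s = 0 only the constant terms survive, so T(0) = 4/11.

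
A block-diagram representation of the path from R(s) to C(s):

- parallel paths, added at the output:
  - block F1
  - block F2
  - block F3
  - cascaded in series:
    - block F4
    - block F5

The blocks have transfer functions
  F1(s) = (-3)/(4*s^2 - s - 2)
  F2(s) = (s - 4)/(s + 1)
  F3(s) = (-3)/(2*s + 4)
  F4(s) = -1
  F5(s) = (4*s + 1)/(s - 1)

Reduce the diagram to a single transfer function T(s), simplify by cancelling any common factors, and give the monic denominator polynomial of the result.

First reduce the diagram to T(s).

Step 1: cascade F4, F5; result (-4*s - 1)/(s - 1)
Step 2: add F1, F2, F3, (F4*F5) (parallel); result (-24*s^5 - 134*s^4 - 95*s^3 + 152*s^2 + 59*s - 18)/(8*s^5 + 14*s^4 - 16*s^3 - 22*s^2 + 8*s + 8)
T(s) is the step-2 result (common factors already cancelled). Leading coefficient of the denominator: 8. Divide through by 8 for the monic polynomial.

Answer: s^5 + 7*s^4/4 - 2*s^3 - 11*s^2/4 + s + 1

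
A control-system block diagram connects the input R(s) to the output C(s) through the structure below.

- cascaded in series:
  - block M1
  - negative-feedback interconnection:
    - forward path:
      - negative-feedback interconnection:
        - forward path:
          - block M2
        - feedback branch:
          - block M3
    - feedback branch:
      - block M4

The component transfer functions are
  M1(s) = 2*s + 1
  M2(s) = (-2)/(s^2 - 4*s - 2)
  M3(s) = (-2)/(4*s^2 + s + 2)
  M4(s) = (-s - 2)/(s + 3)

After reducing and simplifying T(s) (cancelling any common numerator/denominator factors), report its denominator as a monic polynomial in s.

First reduce the diagram to T(s).

Step 1 - collapse the loop (M2 forward, M3 return) gives (-8*s^2 - 2*s - 4)/(4*s^4 - 15*s^3 - 10*s^2 - 10*s)
Step 2 - collapse the loop ([M2/(1+M2*M3)] forward, M4 return) gives (-8*s^3 - 26*s^2 - 10*s - 12)/(4*s^5 - 3*s^4 - 47*s^3 - 22*s^2 - 22*s + 8)
Step 3 - multiply M1, [[M2/(1+M2*M3)]/(1+[M2/(1+M2*M3)]*M4)] (series) gives (-16*s^4 - 60*s^3 - 46*s^2 - 34*s - 12)/(4*s^5 - 3*s^4 - 47*s^3 - 22*s^2 - 22*s + 8)
Step 3 gives the fully reduced T(s), with no common factor left to cancel. The denominator's leading coefficient is 4, so divide each of its coefficients by 4 to get the monic form.

Answer: s^5 - 3*s^4/4 - 47*s^3/4 - 11*s^2/2 - 11*s/2 + 2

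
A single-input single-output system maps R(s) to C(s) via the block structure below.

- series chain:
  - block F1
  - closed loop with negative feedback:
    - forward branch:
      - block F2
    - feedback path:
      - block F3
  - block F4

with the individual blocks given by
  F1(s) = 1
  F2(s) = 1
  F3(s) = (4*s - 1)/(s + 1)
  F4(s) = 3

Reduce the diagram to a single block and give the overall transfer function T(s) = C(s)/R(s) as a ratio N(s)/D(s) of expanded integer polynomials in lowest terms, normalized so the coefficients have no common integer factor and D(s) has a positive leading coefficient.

(1) close the feedback loop around F2, F3 = (s + 1)/(5*s)
(2) multiply F1, [F2/(1+F2*F3)], F4 (series), which is the overall transfer function T(s) = C(s)/R(s) in lowest terms

Final answer: (3*s + 3)/(5*s)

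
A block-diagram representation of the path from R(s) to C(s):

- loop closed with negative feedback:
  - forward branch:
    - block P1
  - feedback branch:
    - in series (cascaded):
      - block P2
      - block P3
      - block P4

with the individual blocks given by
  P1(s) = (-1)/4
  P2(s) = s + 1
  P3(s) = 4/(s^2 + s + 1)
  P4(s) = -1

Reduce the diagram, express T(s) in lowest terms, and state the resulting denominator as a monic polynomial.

Answer: s^2 + 2*s + 2

Working:
1. series reduction of P2, P3, P4, giving (-4*s - 4)/(s^2 + s + 1)
2. close the feedback loop around P1, (P2*P3*P4), giving (-s^2 - s - 1)/(4*s^2 + 8*s + 8)
Step 2 gives the fully reduced T(s), with no common factor left to cancel. The denominator's leading coefficient is 4, so divide each of its coefficients by 4 to get the monic form.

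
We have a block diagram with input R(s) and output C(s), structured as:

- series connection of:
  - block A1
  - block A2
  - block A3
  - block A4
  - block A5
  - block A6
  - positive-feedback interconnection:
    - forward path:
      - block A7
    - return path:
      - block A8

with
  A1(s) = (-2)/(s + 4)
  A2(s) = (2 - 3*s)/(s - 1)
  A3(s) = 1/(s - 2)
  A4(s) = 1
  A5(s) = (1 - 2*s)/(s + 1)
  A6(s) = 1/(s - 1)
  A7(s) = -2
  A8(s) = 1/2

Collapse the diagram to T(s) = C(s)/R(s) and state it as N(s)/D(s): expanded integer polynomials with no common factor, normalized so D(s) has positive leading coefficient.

[1] apply the feedback formula to A7, A8, giving -1
[2] multiply A1, A2, A3, A4, A5, A6, [A7/(1-A7*A8)] (series); the result is T(s) itself (integer coefficients, no common factor, positive leading denominator coefficient)

Therefore the answer is (12*s^2 - 14*s + 4)/(s^5 + s^4 - 11*s^3 + 7*s^2 + 10*s - 8).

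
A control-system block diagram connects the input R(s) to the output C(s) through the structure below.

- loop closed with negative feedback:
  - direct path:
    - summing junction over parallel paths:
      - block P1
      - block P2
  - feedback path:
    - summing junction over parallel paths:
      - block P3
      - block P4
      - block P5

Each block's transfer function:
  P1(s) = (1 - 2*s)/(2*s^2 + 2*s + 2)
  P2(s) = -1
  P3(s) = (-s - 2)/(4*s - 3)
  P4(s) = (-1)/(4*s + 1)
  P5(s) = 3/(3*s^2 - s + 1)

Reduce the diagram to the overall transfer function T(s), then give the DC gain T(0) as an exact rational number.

(1) reduce the parallel group P1, P2; result (-2*s^2 - 4*s - 1)/(2*s^2 + 2*s + 2)
(2) add P3, P4, P5 (parallel); result (-12*s^4 - 35*s^3 + 60*s^2 - 38*s - 8)/(48*s^4 - 40*s^3 + 15*s^2 - 5*s - 3)
(3) feedback reduction of (P1+P2), (P3+P4+P5); result (-96*s^6 - 112*s^5 + 82*s^4 - 10*s^3 + 11*s^2 + 17*s + 3)/(120*s^6 + 134*s^5 + 78*s^4 - 189*s^3 + 122*s^2 + 54*s + 2)
Step 3 gives the overall T(s). Then T(0) = 3/2.

Answer: 3/2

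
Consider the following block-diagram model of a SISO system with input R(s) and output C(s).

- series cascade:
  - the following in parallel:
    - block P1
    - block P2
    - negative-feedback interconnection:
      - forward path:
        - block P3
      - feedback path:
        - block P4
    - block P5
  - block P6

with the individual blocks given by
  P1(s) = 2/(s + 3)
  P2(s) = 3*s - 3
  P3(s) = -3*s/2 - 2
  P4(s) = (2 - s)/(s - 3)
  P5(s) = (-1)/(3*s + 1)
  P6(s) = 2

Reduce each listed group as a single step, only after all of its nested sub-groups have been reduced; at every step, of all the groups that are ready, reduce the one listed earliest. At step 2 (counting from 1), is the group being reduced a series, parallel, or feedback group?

1. collapse the loop (P3 forward, P4 return)
2. sum the parallel branches P1, P2, [P3/(1+P3*P4)], P5
3. multiply (P1+P2+[P3/(1+P3*P4)]+P5), P6 (series)
At step 2 the group reduced is parallel.

Therefore the answer is parallel.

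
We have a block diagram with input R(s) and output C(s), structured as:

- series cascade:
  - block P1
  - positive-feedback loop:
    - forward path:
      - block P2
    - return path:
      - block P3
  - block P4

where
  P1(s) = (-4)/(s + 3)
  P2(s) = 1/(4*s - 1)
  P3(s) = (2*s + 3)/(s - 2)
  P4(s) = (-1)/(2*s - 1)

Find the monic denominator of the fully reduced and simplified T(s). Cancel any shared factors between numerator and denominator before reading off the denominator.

[1] apply the feedback formula to P2, P3: (s - 2)/(4*s^2 - 11*s - 1)
[2] multiply P1, [P2/(1-P2*P3)], P4 (series): (4*s - 8)/(8*s^4 - 2*s^3 - 69*s^2 + 28*s + 3)
No further cancellation is possible in the step-2 result, so that is T(s). Its denominator becomes monic after dividing by the leading coefficient 8.

Final answer: s^4 - s^3/4 - 69*s^2/8 + 7*s/2 + 3/8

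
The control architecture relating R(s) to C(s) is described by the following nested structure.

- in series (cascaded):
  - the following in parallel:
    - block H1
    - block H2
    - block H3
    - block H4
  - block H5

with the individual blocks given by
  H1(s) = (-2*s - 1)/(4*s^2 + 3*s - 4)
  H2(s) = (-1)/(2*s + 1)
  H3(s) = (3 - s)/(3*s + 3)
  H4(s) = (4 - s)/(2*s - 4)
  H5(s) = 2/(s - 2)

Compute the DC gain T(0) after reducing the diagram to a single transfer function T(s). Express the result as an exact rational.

Reducing step by step:

Step 1. combine H1, H2, H3, H4 in parallel, giving (-40*s^5 + 54*s^4 + 221*s^3 + 81*s^2 - 10*s - 36)/(48*s^5 + 12*s^4 - 186*s^3 - 114*s^2 + 84*s + 48)
Step 2. reduce the series chain (H1+H2+H3+H4), H5, giving (-40*s^5 + 54*s^4 + 221*s^3 + 81*s^2 - 10*s - 36)/(24*s^6 - 42*s^5 - 105*s^4 + 129*s^3 + 156*s^2 - 60*s - 48)
The step-2 result is T(s). Setting s = 0: T(0) = -36/(-48) = 3/4.

Answer: 3/4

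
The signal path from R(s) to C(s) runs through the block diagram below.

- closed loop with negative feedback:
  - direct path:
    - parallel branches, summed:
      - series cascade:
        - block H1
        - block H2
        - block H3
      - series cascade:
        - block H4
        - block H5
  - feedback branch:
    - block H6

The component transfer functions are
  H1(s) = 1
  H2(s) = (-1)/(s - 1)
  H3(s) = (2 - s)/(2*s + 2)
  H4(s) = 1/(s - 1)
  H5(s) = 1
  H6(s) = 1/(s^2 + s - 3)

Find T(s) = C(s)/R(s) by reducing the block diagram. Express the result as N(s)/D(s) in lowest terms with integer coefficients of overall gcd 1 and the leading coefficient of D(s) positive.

The answer is (3*s^3 + 3*s^2 - 9*s)/(2*s^4 + 2*s^3 - 8*s^2 + s + 6).

Reasoning:
Step 1. combine H1, H2, H3 in series = (s - 2)/(2*s^2 - 2)
Step 2. combine H4, H5 in series = 1/(s - 1)
Step 3. sum the parallel branches (H1*H2*H3), (H4*H5) = (3*s)/(2*s^2 - 2)
Step 4. feedback reduction of ((H1*H2*H3)+(H4*H5)), H6, which is the overall transfer function T(s) = C(s)/R(s) in lowest terms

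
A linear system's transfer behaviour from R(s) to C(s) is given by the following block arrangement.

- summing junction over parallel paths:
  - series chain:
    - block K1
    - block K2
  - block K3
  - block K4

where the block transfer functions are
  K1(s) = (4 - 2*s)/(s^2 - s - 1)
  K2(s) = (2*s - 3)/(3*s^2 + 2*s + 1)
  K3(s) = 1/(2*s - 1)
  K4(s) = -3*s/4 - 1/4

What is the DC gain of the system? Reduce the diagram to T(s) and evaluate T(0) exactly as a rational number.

First reduce the diagram to T(s).

(1) series reduction of K1, K2 = (-4*s^2 + 14*s - 12)/(3*s^4 - s^3 - 4*s^2 - 3*s - 1)
(2) sum the parallel branches (K1*K2), K3, K4 = (-18*s^6 + 9*s^5 + 38*s^4 - 23*s^3 + 111*s^2 - 168*s + 43)/(24*s^5 - 20*s^4 - 28*s^3 - 8*s^2 + 4*s + 4)
The step-2 result is T(s). Setting s = 0: T(0) = 43/4.

Answer: 43/4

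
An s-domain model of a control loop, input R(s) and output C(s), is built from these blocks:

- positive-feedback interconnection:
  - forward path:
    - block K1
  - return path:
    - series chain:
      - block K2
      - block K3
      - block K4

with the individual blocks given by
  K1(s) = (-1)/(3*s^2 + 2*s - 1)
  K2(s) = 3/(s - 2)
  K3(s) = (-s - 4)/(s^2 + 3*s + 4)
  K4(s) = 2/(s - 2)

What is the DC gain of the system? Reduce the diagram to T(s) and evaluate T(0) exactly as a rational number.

The answer is 2/5.

Reasoning:
1. series reduction of K2, K3, K4, giving (-6*s - 24)/(s^4 - s^3 - 4*s^2 - 4*s + 16)
2. feedback reduction of K1, (K2*K3*K4), giving (-s^4 + s^3 + 4*s^2 + 4*s - 16)/(3*s^6 - s^5 - 15*s^4 - 19*s^3 + 44*s^2 + 30*s - 40)
Evaluating the step-2 result (the overall T(s)) at s = 0 gives T(0) = -16/(-40) = 2/5.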